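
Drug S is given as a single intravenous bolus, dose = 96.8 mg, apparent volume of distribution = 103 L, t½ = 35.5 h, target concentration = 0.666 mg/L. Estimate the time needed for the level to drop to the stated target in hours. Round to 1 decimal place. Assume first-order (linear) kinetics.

17.6 h

C₀ = Dose / Vd = 96.80 / 103 = 0.9398 mg/L
k = ln2 / t½ = 0.693147 / 35.5 = 0.01953 h⁻¹
t = ln(C₀ / C) / k = ln(0.9398 / 0.666) / 0.01953
  = ln(1.411) / 0.01953 = 0.3443 / 0.01953 = 17.63 h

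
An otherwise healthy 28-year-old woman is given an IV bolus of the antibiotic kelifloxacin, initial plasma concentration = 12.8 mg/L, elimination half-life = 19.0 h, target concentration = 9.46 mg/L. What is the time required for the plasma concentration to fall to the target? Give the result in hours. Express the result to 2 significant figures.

k = ln2 / t½ = 0.693147 / 19.0 = 0.03648 h⁻¹
t = ln(C₀ / C) / k = ln(12.80 / 9.46) / 0.03648
  = ln(1.353) / 0.03648 = 0.3023 / 0.03648 = 8.287 h

8.3 h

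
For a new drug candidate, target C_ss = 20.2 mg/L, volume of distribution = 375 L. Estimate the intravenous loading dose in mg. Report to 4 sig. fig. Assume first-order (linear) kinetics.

LD = Css × Vd = 20.2 × 375 = 7575 mg

7575 mg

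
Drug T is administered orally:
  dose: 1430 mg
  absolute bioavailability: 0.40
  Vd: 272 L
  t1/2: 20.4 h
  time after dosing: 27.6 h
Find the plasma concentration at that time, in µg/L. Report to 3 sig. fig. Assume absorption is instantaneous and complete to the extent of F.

823 µg/L

Amount reaching circulation = F × Dose = 0.40 × 1430 = 572.0 mg
C₀ = F·Dose / Vd = 572.0 / 272 = 2.103 mg/L
k = ln2 / t½ = 0.693147 / 20.4 = 0.03398 h⁻¹
C = C₀ · e^(−k·t) = 2.103 × e^(−0.03398 × 27.6)
  = 2.103 × 0.3915 = 0.8233 mg/L
Convert: 0.8233 mg/L × 1000 = 823.3 µg/L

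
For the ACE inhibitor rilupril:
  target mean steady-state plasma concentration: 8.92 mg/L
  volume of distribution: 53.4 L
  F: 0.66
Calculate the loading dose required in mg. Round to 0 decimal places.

722 mg

LD = Css × Vd / F = 8.92 × 53.4 / 0.66 = 721.7 mg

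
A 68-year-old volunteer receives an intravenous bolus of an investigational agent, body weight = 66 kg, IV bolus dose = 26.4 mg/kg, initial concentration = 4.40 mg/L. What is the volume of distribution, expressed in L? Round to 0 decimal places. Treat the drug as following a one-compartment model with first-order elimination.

396 L

Dose = 26.4 × 66 = 1742 mg
Vd = Dose / C₀ = 1742 / 4.40 = 395.9 L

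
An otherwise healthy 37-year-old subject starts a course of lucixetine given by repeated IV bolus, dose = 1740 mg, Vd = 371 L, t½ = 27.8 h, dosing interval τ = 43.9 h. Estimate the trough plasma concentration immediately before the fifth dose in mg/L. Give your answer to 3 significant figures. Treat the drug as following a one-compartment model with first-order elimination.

2.33 mg/L

C₀ per dose = Dose / Vd = 1740 / 371 = 4.690 mg/L
k = ln2 / t½ = 0.693147 / 27.8 = 0.02493 h⁻¹
Fraction remaining after one interval: r = e^(−kτ) = e^(−0.02493 × 43.9) = 0.3347
Before dose 5, 4 doses have been given (aged 1τ, 2τ, 3τ, 4τ).
C_trough = C₀ × (r + r² + … + r^4) = C₀ × r(1−r^4)/(1−r)
        = 4.690 × 0.3347 × (1 − 0.01255) / (1 − 0.3347) = 2.330 mg/L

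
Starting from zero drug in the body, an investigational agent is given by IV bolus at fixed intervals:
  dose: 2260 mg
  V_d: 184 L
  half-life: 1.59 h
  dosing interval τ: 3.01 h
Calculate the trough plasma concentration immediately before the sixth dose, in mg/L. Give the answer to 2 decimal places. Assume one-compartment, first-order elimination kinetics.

C₀ per dose = Dose / Vd = 2260 / 184 = 12.28 mg/L
k = ln2 / t½ = 0.693147 / 1.59 = 0.4359 h⁻¹
Fraction remaining after one interval: r = e^(−kτ) = e^(−0.4359 × 3.01) = 0.2693
Before dose 6, 5 doses have been given (aged 1τ, 2τ, 3τ, 4τ, 5τ).
C_trough = C₀ × (r + r² + … + r^5) = C₀ × r(1−r^5)/(1−r)
        = 12.28 × 0.2693 × (1 − 0.001416) / (1 − 0.2693) = 4.519 mg/L

4.52 mg/L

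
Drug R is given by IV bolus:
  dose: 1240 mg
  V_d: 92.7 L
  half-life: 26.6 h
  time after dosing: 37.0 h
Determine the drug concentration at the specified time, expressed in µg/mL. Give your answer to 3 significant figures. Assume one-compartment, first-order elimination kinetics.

C₀ = Dose / Vd = 1240 / 92.7 = 13.38 mg/L
k = ln2 / t½ = 0.693147 / 26.6 = 0.02606 h⁻¹
C = C₀ · e^(−k·t) = 13.38 × e^(−0.02606 × 37.0)
  = 13.38 × 0.3813 = 5.102 mg/L
(5.102 mg/L = 5.102 µg/mL)

5.10 µg/mL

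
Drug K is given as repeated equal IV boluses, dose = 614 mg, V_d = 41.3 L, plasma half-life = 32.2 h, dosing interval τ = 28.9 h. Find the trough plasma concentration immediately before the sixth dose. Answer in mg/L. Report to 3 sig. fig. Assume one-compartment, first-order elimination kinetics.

16.5 mg/L

C₀ per dose = Dose / Vd = 614 / 41.3 = 14.87 mg/L
k = ln2 / t½ = 0.693147 / 32.2 = 0.02153 h⁻¹
Fraction remaining after one interval: r = e^(−kτ) = e^(−0.02153 × 28.9) = 0.5368
Before dose 6, 5 doses have been given (aged 1τ, 2τ, 3τ, 4τ, 5τ).
C_trough = C₀ × (r + r² + … + r^5) = C₀ × r(1−r^5)/(1−r)
        = 14.87 × 0.5368 × (1 − 0.04457) / (1 − 0.5368) = 16.46 mg/L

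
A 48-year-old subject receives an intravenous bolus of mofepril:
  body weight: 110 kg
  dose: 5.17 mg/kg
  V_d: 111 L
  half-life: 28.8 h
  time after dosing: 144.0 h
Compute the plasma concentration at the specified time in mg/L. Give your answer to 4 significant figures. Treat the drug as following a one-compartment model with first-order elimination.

Total dose = 5.17 × 110 = 568.7 mg
C₀ = Dose / Vd = 568.7 / 111 = 5.123 mg/L
k = ln2 / t½ = 0.693147 / 28.8 = 0.02407 h⁻¹
t / t½ = 144.0 / 28.8 = 5 half-lives
C = C₀ × (1/2)^5 = 5.123 × 0.03125 = 0.1601 mg/L

0.1601 mg/L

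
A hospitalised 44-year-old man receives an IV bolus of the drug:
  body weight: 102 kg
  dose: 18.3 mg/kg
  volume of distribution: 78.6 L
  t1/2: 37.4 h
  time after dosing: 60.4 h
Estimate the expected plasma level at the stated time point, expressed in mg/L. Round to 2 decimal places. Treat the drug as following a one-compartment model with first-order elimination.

7.75 mg/L

Total dose = 18.3 × 102 = 1867 mg
C₀ = Dose / Vd = 1867 / 78.6 = 23.75 mg/L
k = ln2 / t½ = 0.693147 / 37.4 = 0.01853 h⁻¹
C = C₀ · e^(−k·t) = 23.75 × e^(−0.01853 × 60.4)
  = 23.75 × 0.3265 = 7.754 mg/L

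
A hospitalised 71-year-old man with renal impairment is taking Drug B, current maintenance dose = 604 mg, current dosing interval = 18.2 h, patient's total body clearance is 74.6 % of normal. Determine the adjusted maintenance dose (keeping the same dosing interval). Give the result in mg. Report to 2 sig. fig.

450 mg

To keep the same average steady-state level, dosing rate must scale with clearance.
CL ratio = 74.6 / 100 = 0.7460
New dose (same interval) = 604 × 0.7460 = 450.6 mg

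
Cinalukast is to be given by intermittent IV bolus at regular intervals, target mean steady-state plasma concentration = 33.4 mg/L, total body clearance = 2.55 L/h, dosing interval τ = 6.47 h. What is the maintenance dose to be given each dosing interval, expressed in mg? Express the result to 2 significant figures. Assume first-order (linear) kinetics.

At steady state, Dose/τ = Css × CL.
Dose = Css × CL × τ = 33.4 × 2.550 × 6.47 = 551.0 mg

550 mg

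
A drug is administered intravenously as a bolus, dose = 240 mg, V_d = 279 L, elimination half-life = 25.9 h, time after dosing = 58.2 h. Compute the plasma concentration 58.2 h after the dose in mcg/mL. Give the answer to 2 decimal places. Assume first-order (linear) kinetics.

0.18 mcg/mL

C₀ = Dose / Vd = 240.0 / 279 = 0.8602 mg/L
k = ln2 / t½ = 0.693147 / 25.9 = 0.02676 h⁻¹
C = C₀ · e^(−k·t) = 0.8602 × e^(−0.02676 × 58.2)
  = 0.8602 × 0.2107 = 0.1812 mg/L
(0.1812 mg/L = 0.1812 mcg/mL)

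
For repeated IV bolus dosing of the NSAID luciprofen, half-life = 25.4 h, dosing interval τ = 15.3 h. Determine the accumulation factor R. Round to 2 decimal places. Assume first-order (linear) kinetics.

k = ln2 / t½ = 0.693147 / 25.4 = 0.02729 h⁻¹
e^(−kτ) = e^(−0.02729 × 15.3) = 0.6587
Accumulation ratio R = 1 / (1 − e^(−kτ)) = 1 / (1 − 0.6587) = 2.930

2.93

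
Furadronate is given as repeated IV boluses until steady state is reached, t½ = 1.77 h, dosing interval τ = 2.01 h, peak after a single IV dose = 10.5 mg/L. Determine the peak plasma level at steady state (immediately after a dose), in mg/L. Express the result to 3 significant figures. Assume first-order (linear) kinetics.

k = ln2 / t½ = 0.693147 / 1.77 = 0.3916 h⁻¹
e^(−kτ) = e^(−0.3916 × 2.01) = 0.4552
Accumulation ratio R = 1 / (1 − e^(−kτ)) = 1 / (1 − 0.4552) = 1.836
Steady-state peak = C₀ × R = 10.5 × 1.836 = 19.28 mg/L

19.3 mg/L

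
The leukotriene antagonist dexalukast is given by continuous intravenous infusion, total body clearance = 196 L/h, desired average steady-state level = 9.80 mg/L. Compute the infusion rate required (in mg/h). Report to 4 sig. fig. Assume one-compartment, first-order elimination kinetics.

1921 mg/h

At steady state, infusion rate R₀ = Css × CL = 9.80 × 196.0 = 1921 mg/h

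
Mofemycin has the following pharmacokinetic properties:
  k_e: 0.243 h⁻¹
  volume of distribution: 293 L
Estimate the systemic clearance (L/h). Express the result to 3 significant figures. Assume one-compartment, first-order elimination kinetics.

CL = k × Vd = 0.243 × 293 = 71.20 L/h

71.2 L/h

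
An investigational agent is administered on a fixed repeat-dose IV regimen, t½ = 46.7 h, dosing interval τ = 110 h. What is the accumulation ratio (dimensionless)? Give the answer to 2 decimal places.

1.24

k = ln2 / t½ = 0.693147 / 46.7 = 0.01484 h⁻¹
e^(−kτ) = e^(−0.01484 × 110) = 0.1955
Accumulation ratio R = 1 / (1 − e^(−kτ)) = 1 / (1 − 0.1955) = 1.243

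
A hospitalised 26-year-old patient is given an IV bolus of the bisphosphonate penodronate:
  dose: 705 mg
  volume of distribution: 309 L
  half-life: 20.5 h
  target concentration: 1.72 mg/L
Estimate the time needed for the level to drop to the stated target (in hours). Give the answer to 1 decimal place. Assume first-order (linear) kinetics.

C₀ = Dose / Vd = 705.0 / 309 = 2.282 mg/L
k = ln2 / t½ = 0.693147 / 20.5 = 0.03381 h⁻¹
t = ln(C₀ / C) / k = ln(2.282 / 1.72) / 0.03381
  = ln(1.327) / 0.03381 = 0.2829 / 0.03381 = 8.367 h

8.4 h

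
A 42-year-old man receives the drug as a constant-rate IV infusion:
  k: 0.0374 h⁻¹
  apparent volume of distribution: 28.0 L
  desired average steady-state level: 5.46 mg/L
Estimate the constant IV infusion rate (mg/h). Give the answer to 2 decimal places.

CL = k × Vd = 0.03740 × 28.0 = 1.047 L/h
At steady state, infusion rate R₀ = Css × CL = 5.46 × 1.047 = 5.717 mg/h

5.72 mg/h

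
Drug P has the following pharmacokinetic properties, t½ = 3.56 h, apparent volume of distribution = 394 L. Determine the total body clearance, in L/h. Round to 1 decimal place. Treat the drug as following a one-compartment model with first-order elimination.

76.7 L/h

k = ln2 / t½ = 0.693147 / 3.56 = 0.1947 h⁻¹
CL = k × Vd = 0.1947 × 394 = 76.71 L/h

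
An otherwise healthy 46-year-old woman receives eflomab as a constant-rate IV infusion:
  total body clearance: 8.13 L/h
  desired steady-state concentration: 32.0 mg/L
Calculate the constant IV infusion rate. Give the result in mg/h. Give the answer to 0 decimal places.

At steady state, infusion rate R₀ = Css × CL = 32.0 × 8.130 = 260.2 mg/h

260 mg/h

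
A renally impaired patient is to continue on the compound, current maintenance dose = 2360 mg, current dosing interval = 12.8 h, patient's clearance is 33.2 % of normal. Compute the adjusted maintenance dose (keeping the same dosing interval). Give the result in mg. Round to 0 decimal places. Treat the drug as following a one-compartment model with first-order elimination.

784 mg

To keep the same average steady-state level, dosing rate must scale with clearance.
CL ratio = 33.2 / 100 = 0.3320
New dose (same interval) = 2360 × 0.3320 = 783.5 mg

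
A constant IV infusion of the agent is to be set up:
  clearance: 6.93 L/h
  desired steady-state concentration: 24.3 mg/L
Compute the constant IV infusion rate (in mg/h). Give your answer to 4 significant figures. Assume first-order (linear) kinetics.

168.4 mg/h

At steady state, infusion rate R₀ = Css × CL = 24.3 × 6.930 = 168.4 mg/h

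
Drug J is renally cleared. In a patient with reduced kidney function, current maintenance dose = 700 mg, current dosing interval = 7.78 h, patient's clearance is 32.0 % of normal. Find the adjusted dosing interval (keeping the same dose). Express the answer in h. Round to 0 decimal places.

24 h

To keep the same average steady-state level, dosing rate must scale with clearance.
CL ratio = 32.0 / 100 = 0.3200
New interval (same dose) = 7.78 / 0.3200 = 24.31 h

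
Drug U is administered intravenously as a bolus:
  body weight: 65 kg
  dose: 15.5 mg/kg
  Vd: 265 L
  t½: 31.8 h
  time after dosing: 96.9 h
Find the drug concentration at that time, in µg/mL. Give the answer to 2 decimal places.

Total dose = 15.5 × 65 = 1008 mg
C₀ = Dose / Vd = 1008 / 265 = 3.804 mg/L
k = ln2 / t½ = 0.693147 / 31.8 = 0.02180 h⁻¹
C = C₀ · e^(−k·t) = 3.804 × e^(−0.02180 × 96.9)
  = 3.804 × 0.1209 = 0.4599 mg/L
(0.4599 mg/L = 0.4599 µg/mL)

0.46 µg/mL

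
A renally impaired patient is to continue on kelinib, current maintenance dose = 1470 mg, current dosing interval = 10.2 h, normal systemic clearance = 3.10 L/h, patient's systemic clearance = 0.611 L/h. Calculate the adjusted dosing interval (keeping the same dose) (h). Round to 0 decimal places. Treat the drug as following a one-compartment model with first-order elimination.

52 h

To keep the same average steady-state level, dosing rate must scale with clearance.
CL ratio = 0.611 / 3.10 = 0.1971
New interval (same dose) = 10.2 / 0.1971 = 51.75 h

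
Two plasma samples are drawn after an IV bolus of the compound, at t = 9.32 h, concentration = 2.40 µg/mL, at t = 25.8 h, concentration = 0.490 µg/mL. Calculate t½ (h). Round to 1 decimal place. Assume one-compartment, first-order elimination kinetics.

k = ln(C₁/C₂) / (t₂ − t₁) = ln(2.40/0.490) / (25.8 − 9.32)
  = 1.589 / 16.48 = 0.09642 h⁻¹
t½ = ln2 / k = 0.693147 / 0.09642 = 7.189 h

7.2 h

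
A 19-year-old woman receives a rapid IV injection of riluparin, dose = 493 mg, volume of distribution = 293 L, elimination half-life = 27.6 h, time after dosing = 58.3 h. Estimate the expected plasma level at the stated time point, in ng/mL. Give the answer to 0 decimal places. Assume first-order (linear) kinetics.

389 ng/mL

C₀ = Dose / Vd = 493.0 / 293 = 1.683 mg/L
k = ln2 / t½ = 0.693147 / 27.6 = 0.02511 h⁻¹
C = C₀ · e^(−k·t) = 1.683 × e^(−0.02511 × 58.3)
  = 1.683 × 0.2313 = 0.3893 mg/L
Convert: 0.3893 mg/L × 1000 = 389.3 ng/mL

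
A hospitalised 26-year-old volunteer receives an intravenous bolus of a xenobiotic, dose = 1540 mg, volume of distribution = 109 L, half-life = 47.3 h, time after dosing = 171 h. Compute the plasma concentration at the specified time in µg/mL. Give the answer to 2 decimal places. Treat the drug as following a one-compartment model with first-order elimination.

1.15 µg/mL

C₀ = Dose / Vd = 1540 / 109 = 14.13 mg/L
k = ln2 / t½ = 0.693147 / 47.3 = 0.01465 h⁻¹
C = C₀ · e^(−k·t) = 14.13 × e^(−0.01465 × 171)
  = 14.13 × 0.08166 = 1.154 mg/L
(1.154 mg/L = 1.154 µg/mL)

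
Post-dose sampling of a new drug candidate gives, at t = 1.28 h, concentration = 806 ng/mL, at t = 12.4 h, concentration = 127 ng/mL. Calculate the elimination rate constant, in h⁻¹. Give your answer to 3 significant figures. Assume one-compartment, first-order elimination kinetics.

k = ln(C₁/C₂) / (t₂ − t₁) = ln(806/127) / (12.4 − 1.28)
  = 1.848 / 11.12 = 0.1662 h⁻¹

0.166 h⁻¹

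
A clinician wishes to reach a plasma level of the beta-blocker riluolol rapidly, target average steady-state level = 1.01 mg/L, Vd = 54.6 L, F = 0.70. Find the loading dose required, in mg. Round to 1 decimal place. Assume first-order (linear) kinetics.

LD = Css × Vd / F = 1.01 × 54.6 / 0.70 = 78.78 mg

78.8 mg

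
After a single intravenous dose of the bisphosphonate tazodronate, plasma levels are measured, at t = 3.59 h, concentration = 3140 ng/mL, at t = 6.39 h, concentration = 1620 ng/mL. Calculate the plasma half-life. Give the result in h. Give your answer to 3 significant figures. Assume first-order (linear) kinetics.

k = ln(C₁/C₂) / (t₂ − t₁) = ln(3140/1620) / (6.39 − 3.59)
  = 0.6618 / 2.800 = 0.2364 h⁻¹
t½ = ln2 / k = 0.693147 / 0.2364 = 2.932 h

2.93 h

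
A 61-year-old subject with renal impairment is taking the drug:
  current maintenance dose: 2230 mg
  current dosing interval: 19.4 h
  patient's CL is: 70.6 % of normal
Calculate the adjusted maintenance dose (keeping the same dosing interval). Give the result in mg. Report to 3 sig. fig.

To keep the same average steady-state level, dosing rate must scale with clearance.
CL ratio = 70.6 / 100 = 0.7060
New dose (same interval) = 2230 × 0.7060 = 1574 mg

1570 mg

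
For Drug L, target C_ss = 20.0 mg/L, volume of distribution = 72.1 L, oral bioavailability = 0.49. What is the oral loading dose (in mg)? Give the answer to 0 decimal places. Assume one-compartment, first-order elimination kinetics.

2943 mg

LD = Css × Vd / F = 20.0 × 72.1 / 0.49 = 2943 mg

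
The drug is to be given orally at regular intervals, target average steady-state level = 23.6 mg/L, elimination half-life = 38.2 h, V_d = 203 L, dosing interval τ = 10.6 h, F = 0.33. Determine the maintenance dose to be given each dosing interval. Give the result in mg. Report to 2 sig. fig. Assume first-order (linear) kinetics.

k = ln2 / t½ = 0.693147 / 38.2 = 0.01815 h⁻¹
CL = k × Vd = 0.01815 × 203 = 3.684 L/h
At steady state, F × (Dose/τ) = Css × CL.
Dose = Css × CL × τ / F = 23.6 × 3.684 × 10.6 / 0.33 = 2793 mg

2800 mg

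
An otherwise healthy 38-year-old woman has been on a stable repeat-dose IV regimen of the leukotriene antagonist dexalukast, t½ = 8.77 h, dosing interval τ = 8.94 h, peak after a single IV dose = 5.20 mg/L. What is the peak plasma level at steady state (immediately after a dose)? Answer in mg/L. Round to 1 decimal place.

10.3 mg/L

k = ln2 / t½ = 0.693147 / 8.77 = 0.07904 h⁻¹
e^(−kτ) = e^(−0.07904 × 8.94) = 0.4933
Accumulation ratio R = 1 / (1 − e^(−kτ)) = 1 / (1 − 0.4933) = 1.974
Steady-state peak = C₀ × R = 5.20 × 1.974 = 10.26 mg/L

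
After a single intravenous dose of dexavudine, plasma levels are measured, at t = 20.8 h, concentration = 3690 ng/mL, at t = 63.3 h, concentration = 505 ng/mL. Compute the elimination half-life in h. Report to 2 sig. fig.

15 h

k = ln(C₁/C₂) / (t₂ − t₁) = ln(3690/505) / (63.3 − 20.8)
  = 1.989 / 42.50 = 0.04680 h⁻¹
t½ = ln2 / k = 0.693147 / 0.04680 = 14.81 h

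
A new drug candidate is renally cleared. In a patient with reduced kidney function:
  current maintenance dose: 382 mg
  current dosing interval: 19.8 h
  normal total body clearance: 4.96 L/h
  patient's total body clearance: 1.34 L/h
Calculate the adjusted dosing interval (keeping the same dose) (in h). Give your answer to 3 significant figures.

To keep the same average steady-state level, dosing rate must scale with clearance.
CL ratio = 1.34 / 4.96 = 0.2702
New interval (same dose) = 19.8 / 0.2702 = 73.28 h

73.3 h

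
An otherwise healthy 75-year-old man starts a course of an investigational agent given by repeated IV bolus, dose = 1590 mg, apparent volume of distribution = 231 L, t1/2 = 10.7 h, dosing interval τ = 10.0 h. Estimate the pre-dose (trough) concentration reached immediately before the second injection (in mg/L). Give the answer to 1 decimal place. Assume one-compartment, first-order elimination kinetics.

3.6 mg/L

C₀ per dose = Dose / Vd = 1590 / 231 = 6.883 mg/L
k = ln2 / t½ = 0.693147 / 10.7 = 0.06478 h⁻¹
Fraction remaining after one interval: r = e^(−kτ) = e^(−0.06478 × 10.0) = 0.5232
Before dose 2, 1 dose has been given (aged 1τ).
C_trough = C₀ × r = 6.883 × 0.5232 = 3.601 mg/L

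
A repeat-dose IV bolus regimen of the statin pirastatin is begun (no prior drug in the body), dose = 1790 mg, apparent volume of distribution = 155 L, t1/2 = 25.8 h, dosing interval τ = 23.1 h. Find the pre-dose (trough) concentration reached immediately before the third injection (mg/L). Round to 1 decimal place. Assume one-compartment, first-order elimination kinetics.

9.5 mg/L

C₀ per dose = Dose / Vd = 1790 / 155 = 11.55 mg/L
k = ln2 / t½ = 0.693147 / 25.8 = 0.02687 h⁻¹
Fraction remaining after one interval: r = e^(−kτ) = e^(−0.02687 × 23.1) = 0.5376
Before dose 3, 2 doses have been given (aged 1τ, 2τ).
C_trough = C₀ × (r + r²) = 11.55 × (0.5376 + 0.2890) = 9.547 mg/L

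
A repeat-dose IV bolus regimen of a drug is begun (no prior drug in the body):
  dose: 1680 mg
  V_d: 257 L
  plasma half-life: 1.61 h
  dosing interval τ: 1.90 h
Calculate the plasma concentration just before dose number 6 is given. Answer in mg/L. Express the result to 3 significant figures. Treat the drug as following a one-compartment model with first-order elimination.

C₀ per dose = Dose / Vd = 1680 / 257 = 6.537 mg/L
k = ln2 / t½ = 0.693147 / 1.61 = 0.4305 h⁻¹
Fraction remaining after one interval: r = e^(−kτ) = e^(−0.4305 × 1.90) = 0.4413
Before dose 6, 5 doses have been given (aged 1τ, 2τ, 3τ, 4τ, 5τ).
C_trough = C₀ × (r + r² + … + r^5) = C₀ × r(1−r^5)/(1−r)
        = 6.537 × 0.4413 × (1 − 0.01674) / (1 − 0.4413) = 5.077 mg/L

5.08 mg/L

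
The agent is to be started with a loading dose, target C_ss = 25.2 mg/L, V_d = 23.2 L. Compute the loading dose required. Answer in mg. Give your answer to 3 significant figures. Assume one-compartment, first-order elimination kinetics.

LD = Css × Vd = 25.2 × 23.2 = 584.6 mg

585 mg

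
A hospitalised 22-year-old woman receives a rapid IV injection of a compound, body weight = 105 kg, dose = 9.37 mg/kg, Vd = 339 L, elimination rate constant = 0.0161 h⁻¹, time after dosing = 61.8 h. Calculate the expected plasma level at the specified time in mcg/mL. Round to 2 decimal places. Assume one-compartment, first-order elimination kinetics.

Total dose = 9.37 × 105 = 983.9 mg
C₀ = Dose / Vd = 983.9 / 339 = 2.902 mg/L
C = C₀ · e^(−k·t) = 2.902 × e^(−0.01610 × 61.8)
  = 2.902 × 0.3697 = 1.073 mg/L
(1.073 mg/L = 1.073 mcg/mL)

1.07 mcg/mL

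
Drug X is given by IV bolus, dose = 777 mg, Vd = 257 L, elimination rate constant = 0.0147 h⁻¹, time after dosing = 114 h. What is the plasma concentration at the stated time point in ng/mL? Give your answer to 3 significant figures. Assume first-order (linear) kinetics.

C₀ = Dose / Vd = 777.0 / 257 = 3.023 mg/L
C = C₀ · e^(−k·t) = 3.023 × e^(−0.01470 × 114)
  = 3.023 × 0.1872 = 0.5659 mg/L
Convert: 0.5659 mg/L × 1000 = 565.9 ng/mL

566 ng/mL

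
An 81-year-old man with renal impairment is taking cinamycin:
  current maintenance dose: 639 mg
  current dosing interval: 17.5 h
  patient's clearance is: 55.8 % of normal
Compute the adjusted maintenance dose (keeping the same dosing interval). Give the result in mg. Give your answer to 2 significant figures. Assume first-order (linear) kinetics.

To keep the same average steady-state level, dosing rate must scale with clearance.
CL ratio = 55.8 / 100 = 0.5580
New dose (same interval) = 639 × 0.5580 = 356.6 mg

360 mg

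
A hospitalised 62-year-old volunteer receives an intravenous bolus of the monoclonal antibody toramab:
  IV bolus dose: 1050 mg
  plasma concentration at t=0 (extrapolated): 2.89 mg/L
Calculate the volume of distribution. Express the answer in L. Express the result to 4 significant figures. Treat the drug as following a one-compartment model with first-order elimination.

Vd = Dose / C₀ = 1050 / 2.89 = 363.3 L

363.3 L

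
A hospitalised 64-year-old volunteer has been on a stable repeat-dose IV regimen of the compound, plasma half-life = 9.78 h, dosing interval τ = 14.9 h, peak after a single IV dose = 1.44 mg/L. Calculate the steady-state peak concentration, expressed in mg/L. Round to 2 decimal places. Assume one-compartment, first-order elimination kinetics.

2.21 mg/L

k = ln2 / t½ = 0.693147 / 9.78 = 0.07087 h⁻¹
e^(−kτ) = e^(−0.07087 × 14.9) = 0.3479
Accumulation ratio R = 1 / (1 − e^(−kτ)) = 1 / (1 − 0.3479) = 1.534
Steady-state peak = C₀ × R = 1.44 × 1.534 = 2.209 mg/L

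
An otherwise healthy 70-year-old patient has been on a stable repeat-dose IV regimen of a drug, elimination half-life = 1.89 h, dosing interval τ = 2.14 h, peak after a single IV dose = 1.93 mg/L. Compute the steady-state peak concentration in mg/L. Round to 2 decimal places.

k = ln2 / t½ = 0.693147 / 1.89 = 0.3667 h⁻¹
e^(−kτ) = e^(−0.3667 × 2.14) = 0.4562
Accumulation ratio R = 1 / (1 − e^(−kτ)) = 1 / (1 − 0.4562) = 1.839
Steady-state peak = C₀ × R = 1.93 × 1.839 = 3.549 mg/L

3.55 mg/L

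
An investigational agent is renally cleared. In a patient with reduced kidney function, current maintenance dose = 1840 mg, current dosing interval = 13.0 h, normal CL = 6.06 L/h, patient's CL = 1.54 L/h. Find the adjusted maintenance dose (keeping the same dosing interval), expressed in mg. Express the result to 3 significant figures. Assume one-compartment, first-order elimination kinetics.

To keep the same average steady-state level, dosing rate must scale with clearance.
CL ratio = 1.54 / 6.06 = 0.2541
New dose (same interval) = 1840 × 0.2541 = 467.5 mg

468 mg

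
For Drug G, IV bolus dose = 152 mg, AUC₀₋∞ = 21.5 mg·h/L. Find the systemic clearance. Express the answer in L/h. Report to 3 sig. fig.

CL = Dose / AUC = 152 / 21.5 = 7.070 L/h

7.07 L/h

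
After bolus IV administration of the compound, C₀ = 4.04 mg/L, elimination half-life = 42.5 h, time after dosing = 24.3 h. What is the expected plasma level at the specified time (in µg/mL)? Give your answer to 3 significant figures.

k = ln2 / t½ = 0.693147 / 42.5 = 0.01631 h⁻¹
C = C₀ · e^(−k·t) = 4.040 × e^(−0.01631 × 24.3)
  = 4.040 × 0.6728 = 2.718 mg/L
(2.718 mg/L = 2.718 µg/mL)

2.72 µg/mL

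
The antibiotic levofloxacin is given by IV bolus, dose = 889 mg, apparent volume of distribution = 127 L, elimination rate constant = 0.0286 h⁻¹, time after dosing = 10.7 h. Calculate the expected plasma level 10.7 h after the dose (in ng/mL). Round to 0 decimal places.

C₀ = Dose / Vd = 889.0 / 127 = 7.000 mg/L
C = C₀ · e^(−k·t) = 7.000 × e^(−0.02860 × 10.7)
  = 7.000 × 0.7364 = 5.155 mg/L
Convert: 5.155 mg/L × 1000 = 5155 ng/mL

5155 ng/mL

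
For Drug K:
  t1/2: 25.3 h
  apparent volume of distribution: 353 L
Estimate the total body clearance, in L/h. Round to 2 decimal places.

9.67 L/h

k = ln2 / t½ = 0.693147 / 25.3 = 0.02740 h⁻¹
CL = k × Vd = 0.02740 × 353 = 9.672 L/h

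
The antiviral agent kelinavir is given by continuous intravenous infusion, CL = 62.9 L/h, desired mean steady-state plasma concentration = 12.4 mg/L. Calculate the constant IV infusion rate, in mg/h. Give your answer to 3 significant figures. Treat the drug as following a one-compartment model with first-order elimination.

780 mg/h

At steady state, infusion rate R₀ = Css × CL = 12.4 × 62.90 = 780.0 mg/h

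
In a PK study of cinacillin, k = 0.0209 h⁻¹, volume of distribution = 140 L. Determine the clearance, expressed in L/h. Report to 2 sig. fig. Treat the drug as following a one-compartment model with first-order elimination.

2.9 L/h

CL = k × Vd = 0.0209 × 140 = 2.926 L/h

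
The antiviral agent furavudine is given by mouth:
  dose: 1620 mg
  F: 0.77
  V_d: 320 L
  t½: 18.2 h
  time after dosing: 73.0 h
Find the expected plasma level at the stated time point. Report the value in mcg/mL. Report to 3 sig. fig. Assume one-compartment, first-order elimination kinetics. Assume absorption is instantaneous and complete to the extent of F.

0.242 mcg/mL

Amount reaching circulation = F × Dose = 0.77 × 1620 = 1247 mg
C₀ = F·Dose / Vd = 1247 / 320 = 3.897 mg/L
k = ln2 / t½ = 0.693147 / 18.2 = 0.03809 h⁻¹
C = C₀ · e^(−k·t) = 3.897 × e^(−0.03809 × 73.0)
  = 3.897 × 0.06200 = 0.2416 mg/L
(0.2416 mg/L = 0.2416 mcg/mL)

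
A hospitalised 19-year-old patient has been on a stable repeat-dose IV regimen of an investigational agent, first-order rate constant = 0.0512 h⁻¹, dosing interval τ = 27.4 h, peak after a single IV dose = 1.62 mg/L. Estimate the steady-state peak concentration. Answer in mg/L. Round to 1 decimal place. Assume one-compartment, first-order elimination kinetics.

2.1 mg/L

e^(−kτ) = e^(−0.05120 × 27.4) = 0.2459
Accumulation ratio R = 1 / (1 − e^(−kτ)) = 1 / (1 − 0.2459) = 1.326
Steady-state peak = C₀ × R = 1.62 × 1.326 = 2.148 mg/L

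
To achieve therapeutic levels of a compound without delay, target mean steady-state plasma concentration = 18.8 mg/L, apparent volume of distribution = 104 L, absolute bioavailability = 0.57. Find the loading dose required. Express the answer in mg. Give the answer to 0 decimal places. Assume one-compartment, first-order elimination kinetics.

LD = Css × Vd / F = 18.8 × 104 / 0.57 = 3430 mg

3430 mg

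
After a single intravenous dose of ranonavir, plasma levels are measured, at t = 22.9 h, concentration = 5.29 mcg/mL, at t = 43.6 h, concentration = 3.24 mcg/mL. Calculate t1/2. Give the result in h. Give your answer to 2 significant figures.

k = ln(C₁/C₂) / (t₂ − t₁) = ln(5.29/3.24) / (43.6 − 22.9)
  = 0.4902 / 20.70 = 0.02368 h⁻¹
t½ = ln2 / k = 0.693147 / 0.02368 = 29.27 h

29 h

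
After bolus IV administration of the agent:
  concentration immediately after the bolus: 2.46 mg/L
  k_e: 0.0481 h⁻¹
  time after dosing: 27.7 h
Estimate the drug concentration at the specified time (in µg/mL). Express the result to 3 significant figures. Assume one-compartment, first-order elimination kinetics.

C = C₀ · e^(−k·t) = 2.460 × e^(−0.04810 × 27.7)
  = 2.460 × 0.2639 = 0.6492 mg/L
(0.6492 mg/L = 0.6492 µg/mL)

0.649 µg/mL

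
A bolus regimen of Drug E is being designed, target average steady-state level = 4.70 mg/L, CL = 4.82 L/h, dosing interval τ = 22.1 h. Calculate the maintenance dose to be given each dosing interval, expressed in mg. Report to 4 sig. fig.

At steady state, Dose/τ = Css × CL.
Dose = Css × CL × τ = 4.70 × 4.820 × 22.1 = 500.7 mg

500.7 mg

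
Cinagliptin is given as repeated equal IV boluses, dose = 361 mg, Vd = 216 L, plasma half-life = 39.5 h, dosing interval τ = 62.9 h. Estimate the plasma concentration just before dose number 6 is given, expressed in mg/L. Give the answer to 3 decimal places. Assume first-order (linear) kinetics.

0.826 mg/L

C₀ per dose = Dose / Vd = 361 / 216 = 1.671 mg/L
k = ln2 / t½ = 0.693147 / 39.5 = 0.01755 h⁻¹
Fraction remaining after one interval: r = e^(−kτ) = e^(−0.01755 × 62.9) = 0.3316
Before dose 6, 5 doses have been given (aged 1τ, 2τ, 3τ, 4τ, 5τ).
C_trough = C₀ × (r + r² + … + r^5) = C₀ × r(1−r^5)/(1−r)
        = 1.671 × 0.3316 × (1 − 0.004009) / (1 − 0.3316) = 0.8257 mg/L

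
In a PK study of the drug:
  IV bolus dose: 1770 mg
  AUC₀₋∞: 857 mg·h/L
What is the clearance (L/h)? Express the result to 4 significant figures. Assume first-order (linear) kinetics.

2.065 L/h

CL = Dose / AUC = 1770 / 857 = 2.065 L/h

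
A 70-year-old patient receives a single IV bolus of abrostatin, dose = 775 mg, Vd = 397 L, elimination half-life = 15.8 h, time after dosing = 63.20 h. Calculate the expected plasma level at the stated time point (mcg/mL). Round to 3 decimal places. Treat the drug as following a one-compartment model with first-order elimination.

0.122 mcg/mL

C₀ = Dose / Vd = 775.0 / 397 = 1.952 mg/L
k = ln2 / t½ = 0.693147 / 15.8 = 0.04387 h⁻¹
t / t½ = 63.20 / 15.8 = 4 half-lives
C = C₀ × (1/2)^4 = 1.952 × 0.06250 = 0.1220 mg/L
(0.1220 mg/L = 0.1220 mcg/mL)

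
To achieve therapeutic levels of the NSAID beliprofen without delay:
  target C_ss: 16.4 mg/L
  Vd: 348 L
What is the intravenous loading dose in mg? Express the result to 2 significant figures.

LD = Css × Vd = 16.4 × 348 = 5707 mg

5700 mg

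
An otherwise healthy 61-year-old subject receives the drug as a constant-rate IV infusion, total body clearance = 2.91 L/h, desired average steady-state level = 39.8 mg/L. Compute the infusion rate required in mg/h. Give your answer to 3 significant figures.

116 mg/h

At steady state, infusion rate R₀ = Css × CL = 39.8 × 2.910 = 115.8 mg/h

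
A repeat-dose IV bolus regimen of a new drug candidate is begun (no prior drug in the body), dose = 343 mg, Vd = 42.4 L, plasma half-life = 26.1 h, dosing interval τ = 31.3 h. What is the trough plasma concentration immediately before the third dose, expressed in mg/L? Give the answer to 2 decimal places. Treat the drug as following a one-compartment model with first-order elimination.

5.06 mg/L

C₀ per dose = Dose / Vd = 343 / 42.4 = 8.090 mg/L
k = ln2 / t½ = 0.693147 / 26.1 = 0.02656 h⁻¹
Fraction remaining after one interval: r = e^(−kτ) = e^(−0.02656 × 31.3) = 0.4355
Before dose 3, 2 doses have been given (aged 1τ, 2τ).
C_trough = C₀ × (r + r²) = 8.090 × (0.4355 + 0.1897) = 5.058 mg/L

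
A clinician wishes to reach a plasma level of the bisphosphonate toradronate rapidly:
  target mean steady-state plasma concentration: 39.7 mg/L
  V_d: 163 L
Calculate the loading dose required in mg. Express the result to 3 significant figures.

6470 mg

LD = Css × Vd = 39.7 × 163 = 6471 mg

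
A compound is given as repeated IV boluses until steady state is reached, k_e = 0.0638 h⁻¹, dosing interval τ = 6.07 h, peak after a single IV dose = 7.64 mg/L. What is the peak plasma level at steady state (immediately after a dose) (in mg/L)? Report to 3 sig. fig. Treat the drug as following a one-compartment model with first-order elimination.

23.8 mg/L

e^(−kτ) = e^(−0.06380 × 6.07) = 0.6789
Accumulation ratio R = 1 / (1 − e^(−kτ)) = 1 / (1 − 0.6789) = 3.114
Steady-state peak = C₀ × R = 7.64 × 3.114 = 23.79 mg/L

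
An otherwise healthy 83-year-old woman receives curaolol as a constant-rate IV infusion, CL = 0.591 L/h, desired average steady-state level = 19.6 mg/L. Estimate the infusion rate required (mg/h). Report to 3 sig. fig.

11.6 mg/h

At steady state, infusion rate R₀ = Css × CL = 19.6 × 0.5910 = 11.58 mg/h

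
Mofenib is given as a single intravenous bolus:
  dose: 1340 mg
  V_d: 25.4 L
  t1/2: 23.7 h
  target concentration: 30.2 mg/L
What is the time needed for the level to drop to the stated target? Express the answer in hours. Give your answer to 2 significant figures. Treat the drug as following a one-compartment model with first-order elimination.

19 h

C₀ = Dose / Vd = 1340 / 25.4 = 52.76 mg/L
k = ln2 / t½ = 0.693147 / 23.7 = 0.02925 h⁻¹
t = ln(C₀ / C) / k = ln(52.76 / 30.2) / 0.02925
  = ln(1.747) / 0.02925 = 0.5579 / 0.02925 = 19.07 h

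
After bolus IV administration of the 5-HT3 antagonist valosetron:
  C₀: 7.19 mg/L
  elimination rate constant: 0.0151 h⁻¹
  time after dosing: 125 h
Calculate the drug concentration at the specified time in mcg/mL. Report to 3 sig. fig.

C = C₀ · e^(−k·t) = 7.190 × e^(−0.01510 × 125)
  = 7.190 × 0.1514 = 1.089 mg/L
(1.089 mg/L = 1.089 mcg/mL)

1.09 mcg/mL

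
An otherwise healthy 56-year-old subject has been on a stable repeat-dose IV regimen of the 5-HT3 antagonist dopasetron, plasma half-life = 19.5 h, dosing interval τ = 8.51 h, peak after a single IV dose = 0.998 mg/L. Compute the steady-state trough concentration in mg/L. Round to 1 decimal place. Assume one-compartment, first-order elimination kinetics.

2.8 mg/L

k = ln2 / t½ = 0.693147 / 19.5 = 0.03555 h⁻¹
e^(−kτ) = e^(−0.03555 × 8.51) = 0.7389
Accumulation ratio R = 1 / (1 − e^(−kτ)) = 1 / (1 − 0.7389) = 3.830
Steady-state trough = C₀ × R × e^(−kτ) = 0.998 × 3.830 × 0.7389 = 2.824 mg/L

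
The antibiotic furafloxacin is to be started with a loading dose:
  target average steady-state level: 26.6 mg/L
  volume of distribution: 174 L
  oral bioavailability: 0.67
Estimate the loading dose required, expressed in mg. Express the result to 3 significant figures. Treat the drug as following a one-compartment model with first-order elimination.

6910 mg

LD = Css × Vd / F = 26.6 × 174 / 0.67 = 6908 mg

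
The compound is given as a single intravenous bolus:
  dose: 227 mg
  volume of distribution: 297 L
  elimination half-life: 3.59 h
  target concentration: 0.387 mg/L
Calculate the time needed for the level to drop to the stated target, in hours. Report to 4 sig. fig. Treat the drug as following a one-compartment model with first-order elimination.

3.525 h

C₀ = Dose / Vd = 227.0 / 297 = 0.7643 mg/L
k = ln2 / t½ = 0.693147 / 3.59 = 0.1931 h⁻¹
t = ln(C₀ / C) / k = ln(0.7643 / 0.387) / 0.1931
  = ln(1.975) / 0.1931 = 0.6806 / 0.1931 = 3.525 h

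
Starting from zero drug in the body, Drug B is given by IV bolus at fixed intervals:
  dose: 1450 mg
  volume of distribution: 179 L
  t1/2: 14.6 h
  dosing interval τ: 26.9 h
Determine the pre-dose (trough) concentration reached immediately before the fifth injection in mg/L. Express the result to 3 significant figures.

3.11 mg/L

C₀ per dose = Dose / Vd = 1450 / 179 = 8.101 mg/L
k = ln2 / t½ = 0.693147 / 14.6 = 0.04748 h⁻¹
Fraction remaining after one interval: r = e^(−kτ) = e^(−0.04748 × 26.9) = 0.2788
Before dose 5, 4 doses have been given (aged 1τ, 2τ, 3τ, 4τ).
C_trough = C₀ × (r + r² + … + r^4) = C₀ × r(1−r^4)/(1−r)
        = 8.101 × 0.2788 × (1 − 0.006042) / (1 − 0.2788) = 3.113 mg/L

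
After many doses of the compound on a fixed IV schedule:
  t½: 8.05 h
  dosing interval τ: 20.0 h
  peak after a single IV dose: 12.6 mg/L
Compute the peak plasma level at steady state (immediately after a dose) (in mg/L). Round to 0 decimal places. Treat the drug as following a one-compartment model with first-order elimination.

15 mg/L

k = ln2 / t½ = 0.693147 / 8.05 = 0.08611 h⁻¹
e^(−kτ) = e^(−0.08611 × 20.0) = 0.1787
Accumulation ratio R = 1 / (1 − e^(−kτ)) = 1 / (1 − 0.1787) = 1.218
Steady-state peak = C₀ × R = 12.6 × 1.218 = 15.35 mg/L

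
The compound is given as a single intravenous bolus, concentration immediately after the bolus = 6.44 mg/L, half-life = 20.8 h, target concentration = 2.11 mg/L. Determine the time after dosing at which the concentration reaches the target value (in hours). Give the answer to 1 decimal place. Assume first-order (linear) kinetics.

k = ln2 / t½ = 0.693147 / 20.8 = 0.03332 h⁻¹
t = ln(C₀ / C) / k = ln(6.440 / 2.11) / 0.03332
  = ln(3.052) / 0.03332 = 1.116 / 0.03332 = 33.49 h

33.5 h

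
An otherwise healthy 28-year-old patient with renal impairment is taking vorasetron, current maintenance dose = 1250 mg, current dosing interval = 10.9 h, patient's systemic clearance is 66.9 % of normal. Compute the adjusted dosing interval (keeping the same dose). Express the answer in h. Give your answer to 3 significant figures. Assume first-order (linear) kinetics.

To keep the same average steady-state level, dosing rate must scale with clearance.
CL ratio = 66.9 / 100 = 0.6690
New interval (same dose) = 10.9 / 0.6690 = 16.29 h

16.3 h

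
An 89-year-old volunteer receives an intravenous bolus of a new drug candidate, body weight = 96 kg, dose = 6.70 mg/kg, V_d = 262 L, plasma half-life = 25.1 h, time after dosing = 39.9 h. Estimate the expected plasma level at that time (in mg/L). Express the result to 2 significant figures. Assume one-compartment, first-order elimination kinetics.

0.82 mg/L

Total dose = 6.70 × 96 = 643.2 mg
C₀ = Dose / Vd = 643.2 / 262 = 2.455 mg/L
k = ln2 / t½ = 0.693147 / 25.1 = 0.02762 h⁻¹
C = C₀ · e^(−k·t) = 2.455 × e^(−0.02762 × 39.9)
  = 2.455 × 0.3322 = 0.8156 mg/L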